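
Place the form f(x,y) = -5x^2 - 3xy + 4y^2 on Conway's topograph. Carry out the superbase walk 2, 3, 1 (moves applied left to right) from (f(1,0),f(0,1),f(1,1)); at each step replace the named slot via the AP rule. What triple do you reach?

start (-5,4,-4) = (f(1,0),f(0,1),f(1,1))
replace slot 2: 2·((-5)+(-4)) − 4 = -22 → (-5,-22,-4)
replace slot 3: 2·((-5)+(-22)) − (-4) = -50 → (-5,-22,-50)
replace slot 1: 2·((-22)+(-50)) − (-5) = -139 → (-139,-22,-50)

-139,-22,-50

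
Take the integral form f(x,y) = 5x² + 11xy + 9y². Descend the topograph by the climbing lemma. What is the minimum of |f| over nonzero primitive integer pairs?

translate: b→1 (≡11 mod 10), so (5,11,9)→(5,1,3)
flip: (5,1,3)→(3,-1,5)
reduced (well bottom): (3,-1,5) with a≤c, −a<b≤a
well minimum = a = 3

3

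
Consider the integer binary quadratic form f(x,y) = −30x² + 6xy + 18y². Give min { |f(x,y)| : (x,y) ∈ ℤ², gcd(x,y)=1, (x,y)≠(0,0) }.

descent: ρ → (18,30,-18)  [lands on river]
river: ρ → (-18,42,6)
river: ρ → (6,42,-18)
river: ρ → (-18,30,18)
river: ρ → (18,42,-6)
river: ρ → (-6,42,18)
closes: descent 1, river 6
min |a| on river = 6

6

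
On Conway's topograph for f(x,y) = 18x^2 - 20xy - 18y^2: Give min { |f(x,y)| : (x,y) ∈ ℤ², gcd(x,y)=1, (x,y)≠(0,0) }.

descent: ρ → (-18,20,18)  [lands on river]
river: ρ → (18,16,-20)
river: ρ → (-20,24,14)
river: ρ → (14,32,-12)
river: ρ → (-12,40,2)
river: ρ → (2,40,-12)
river: ρ → (-12,32,14)
river: ρ → (14,24,-20)
river: ρ → (-20,16,18)
river: ρ → (18,20,-18)
river: ρ → (-18,16,20)
river: ρ → (20,24,-14)
river: ρ → (-14,32,12)
river: ρ → (12,40,-2)
river: ρ → (-2,40,12)
river: ρ → (12,32,-14)
river: ρ → (-14,24,20)
river: ρ → (20,16,-18)
closes: descent 1, river 18
min |a| on river = 2

2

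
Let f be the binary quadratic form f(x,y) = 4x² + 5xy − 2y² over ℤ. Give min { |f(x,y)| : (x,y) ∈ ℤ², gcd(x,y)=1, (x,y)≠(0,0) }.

river: ρ → (-2,7,1)
river: ρ → (1,7,-2)
river: ρ → (-2,5,4)
river: ρ → (4,3,-3)
river: ρ → (-3,3,4)
river: ρ → (4,5,-2)
closes: descent 0, river 6
min |a| on river = 1

1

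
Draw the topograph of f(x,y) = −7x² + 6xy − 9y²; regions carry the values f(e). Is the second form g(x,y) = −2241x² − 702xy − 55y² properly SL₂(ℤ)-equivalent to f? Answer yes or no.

D₁ = -216, D₂ = -216
f is negative-definite; reduce −f:
−f: reduced (well bottom): (7,-6,9) with a≤c, −a<b≤a
flip sign back: reduced form of f is (-7,6,-9)
g is negative-definite; reduce −g:
−g: flip: (2241,702,55)→(55,-702,2241)
−g: translate: b→-42 (≡-702 mod 110), so (55,-702,2241)→(55,-42,9)
−g: flip: (55,-42,9)→(9,42,55)
−g: translate: b→6 (≡42 mod 18), so (9,42,55)→(9,6,7)
−g: flip: (9,6,7)→(7,-6,9)
−g: reduced (well bottom): (7,-6,9) with a≤c, −a<b≤a
flip sign back: reduced form of g is (-7,6,-9)
reduced forms (-7, 6, -9) vs (-7, 6, -9) ⇒ equivalent

yes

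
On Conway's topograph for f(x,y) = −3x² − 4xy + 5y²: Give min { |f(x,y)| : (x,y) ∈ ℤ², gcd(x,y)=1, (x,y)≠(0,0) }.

descent: ρ → (5,4,-3)  [lands on river]
river: ρ → (-3,8,1)
river: ρ → (1,8,-3)
river: ρ → (-3,4,5)
river: ρ → (5,6,-2)
river: ρ → (-2,6,5)
closes: descent 1, river 6
min |a| on river = 1

1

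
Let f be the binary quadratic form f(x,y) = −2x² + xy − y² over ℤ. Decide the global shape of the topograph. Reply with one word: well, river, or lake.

D = b²−4ac = 1² − 4·(-2)·(-1) = -7
D < 0 ⇒ definite ⇒ every region one sign ⇒ single well

well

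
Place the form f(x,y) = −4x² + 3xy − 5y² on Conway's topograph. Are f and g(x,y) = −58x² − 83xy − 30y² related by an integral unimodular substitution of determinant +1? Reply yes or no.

D₁ = -71, D₂ = -71
f is negative-definite; reduce −f:
−f: reduced (well bottom): (4,-3,5) with a≤c, −a<b≤a
flip sign back: reduced form of f is (-4,3,-5)
g is negative-definite; reduce −g:
−g: translate: b→-33 (≡83 mod 116), so (58,83,30)→(58,-33,5)
−g: flip: (58,-33,5)→(5,33,58)
−g: translate: b→3 (≡33 mod 10), so (5,33,58)→(5,3,4)
−g: flip: (5,3,4)→(4,-3,5)
−g: reduced (well bottom): (4,-3,5) with a≤c, −a<b≤a
flip sign back: reduced form of g is (-4,3,-5)
reduced forms (-4, 3, -5) vs (-4, 3, -5) ⇒ equivalent

yes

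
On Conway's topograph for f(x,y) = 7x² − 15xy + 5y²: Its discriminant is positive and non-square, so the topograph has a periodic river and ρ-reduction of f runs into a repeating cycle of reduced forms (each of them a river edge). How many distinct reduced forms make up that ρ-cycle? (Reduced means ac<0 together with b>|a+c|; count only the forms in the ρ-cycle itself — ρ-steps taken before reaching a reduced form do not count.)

D = 85, ⌊√D⌋ = 9
descent: ρ → (5,5,-3)  [lands on river]
river: ρ → (-3,7,3)
river: ρ → (3,5,-5)
river: ρ → (-5,5,3)
river: ρ → (3,7,-3)
river: ρ → (-3,5,5)
ρ-cycle length = 6 (tail of 1 descent step not counted)

6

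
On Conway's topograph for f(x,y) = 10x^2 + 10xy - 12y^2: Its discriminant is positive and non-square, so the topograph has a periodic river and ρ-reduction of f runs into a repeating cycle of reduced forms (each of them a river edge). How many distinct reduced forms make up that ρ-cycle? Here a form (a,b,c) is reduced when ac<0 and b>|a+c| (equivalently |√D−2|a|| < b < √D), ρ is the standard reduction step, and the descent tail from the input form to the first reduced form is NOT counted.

D = 580, ⌊√D⌋ = 24
river: ρ → (-12,14,8)
river: ρ → (8,18,-8)
river: ρ → (-8,14,12)
river: ρ → (12,10,-10)
river: ρ → (-10,10,12)
river: ρ → (12,14,-8)
river: ρ → (-8,18,8)
river: ρ → (8,14,-12)
river: ρ → (-12,10,10)
river: ρ → (10,10,-12)
ρ-cycle length = 10 (tail of 0 descent steps not counted)

10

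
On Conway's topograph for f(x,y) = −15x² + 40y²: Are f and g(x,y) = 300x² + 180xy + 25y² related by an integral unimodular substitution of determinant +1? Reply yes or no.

D₁ = 2400, D₂ = 2400
river cycle of f (length 4): (-15, 30, 25), (25, 20, -20), (-20, 20, 25), (25, 30, -15)
river cycle of g (length 4): (25, 20, -20), (-20, 20, 25), (25, 30, -15), (-15, 30, 25)
cycles coincide ⇒ equivalent

yes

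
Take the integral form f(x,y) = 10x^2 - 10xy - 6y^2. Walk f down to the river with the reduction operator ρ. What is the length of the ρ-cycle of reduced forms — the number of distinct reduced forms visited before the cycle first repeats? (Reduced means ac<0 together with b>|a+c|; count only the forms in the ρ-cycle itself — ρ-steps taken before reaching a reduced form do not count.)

D = 340, ⌊√D⌋ = 18
descent: ρ → (-6,10,10)  [lands on river]
river: ρ → (10,10,-6)
river: ρ → (-6,14,6)
river: ρ → (6,10,-10)
river: ρ → (-10,10,6)
river: ρ → (6,14,-6)
ρ-cycle length = 6 (tail of 1 descent step not counted)

6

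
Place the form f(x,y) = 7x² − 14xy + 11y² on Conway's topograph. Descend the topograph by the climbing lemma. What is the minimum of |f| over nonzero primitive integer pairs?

translate: b→0 (≡-14 mod 14), so (7,-14,11)→(7,0,4)
flip: (7,0,4)→(4,0,7)
reduced (well bottom): (4,0,7) with a≤c, −a<b≤a
well minimum = a = 4

4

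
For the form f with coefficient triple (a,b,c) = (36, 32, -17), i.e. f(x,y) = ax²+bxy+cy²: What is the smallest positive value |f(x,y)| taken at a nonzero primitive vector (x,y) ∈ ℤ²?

river: ρ → (-17,36,32)
river: ρ → (32,28,-21)
river: ρ → (-21,56,4)
river: ρ → (4,56,-21)
river: ρ → (-21,28,32)
river: ρ → (32,36,-17)
river: ρ → (-17,32,36)
river: ρ → (36,40,-13)
river: ρ → (-13,38,39)
river: ρ → (39,40,-12)
river: ρ → (-12,56,7)
river: ρ → (7,56,-12)
river: ρ → (-12,40,39)
river: ρ → (39,38,-13)
river: ρ → (-13,40,36)
river: ρ → (36,32,-17)
closes: descent 0, river 16
min |a| on river = 4

4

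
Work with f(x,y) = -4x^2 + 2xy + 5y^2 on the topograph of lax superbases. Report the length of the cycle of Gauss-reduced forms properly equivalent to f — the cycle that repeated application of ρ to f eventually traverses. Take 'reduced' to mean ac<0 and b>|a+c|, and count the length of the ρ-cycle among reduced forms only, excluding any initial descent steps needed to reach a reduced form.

D = 84, ⌊√D⌋ = 9
river: ρ → (5,8,-1)
river: ρ → (-1,8,5)
river: ρ → (5,2,-4)
river: ρ → (-4,6,3)
river: ρ → (3,6,-4)
river: ρ → (-4,2,5)
ρ-cycle length = 6 (tail of 0 descent steps not counted)

6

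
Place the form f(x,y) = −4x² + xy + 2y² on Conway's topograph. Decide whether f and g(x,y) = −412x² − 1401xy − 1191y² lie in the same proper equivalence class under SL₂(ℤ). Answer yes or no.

D₁ = 33, D₂ = 33
river cycle of f (length 4): (2, 3, -3), (-3, 3, 2), (2, 5, -1), (-1, 5, 2)
river cycle of g (length 4): (2, 3, -3), (-3, 3, 2), (2, 5, -1), (-1, 5, 2)
cycles coincide ⇒ equivalent

yes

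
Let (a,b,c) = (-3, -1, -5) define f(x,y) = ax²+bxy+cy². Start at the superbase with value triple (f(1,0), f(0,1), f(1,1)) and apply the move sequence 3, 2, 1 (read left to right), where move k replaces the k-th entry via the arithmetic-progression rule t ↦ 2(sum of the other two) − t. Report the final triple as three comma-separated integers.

start (-3,-5,-9) = (f(1,0),f(0,1),f(1,1))
replace slot 3: 2·((-3)+(-5)) − (-9) = -7 → (-3,-5,-7)
replace slot 2: 2·((-3)+(-7)) − (-5) = -15 → (-3,-15,-7)
replace slot 1: 2·((-15)+(-7)) − (-3) = -41 → (-41,-15,-7)

-41,-15,-7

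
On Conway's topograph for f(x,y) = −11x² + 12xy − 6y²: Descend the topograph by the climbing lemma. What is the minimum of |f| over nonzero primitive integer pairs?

translate: b→10 (≡-12 mod 22), so (11,-12,6)→(11,10,5)
flip: (11,10,5)→(5,-10,11)
translate: b→0 (≡-10 mod 10), so (5,-10,11)→(5,0,6)
reduced (well bottom): (5,0,6) with a≤c, −a<b≤a
well minimum |f| = |-5| = 5 (negative-definite)

5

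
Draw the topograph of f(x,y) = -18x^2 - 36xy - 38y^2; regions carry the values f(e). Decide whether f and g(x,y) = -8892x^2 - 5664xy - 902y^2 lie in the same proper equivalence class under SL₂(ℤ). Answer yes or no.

D₁ = -1440, D₂ = -1440
f is negative-definite; reduce −f:
−f: translate: b→0 (≡36 mod 36), so (18,36,38)→(18,0,20)
−f: reduced (well bottom): (18,0,20) with a≤c, −a<b≤a
flip sign back: reduced form of f is (-18,0,-20)
g is negative-definite; reduce −g:
−g: flip: (8892,5664,902)→(902,-5664,8892)
−g: translate: b→-252 (≡-5664 mod 1804), so (902,-5664,8892)→(902,-252,18)
−g: flip: (902,-252,18)→(18,252,902)
−g: translate: b→0 (≡252 mod 36), so (18,252,902)→(18,0,20)
−g: reduced (well bottom): (18,0,20) with a≤c, −a<b≤a
flip sign back: reduced form of g is (-18,0,-20)
reduced forms (-18, 0, -20) vs (-18, 0, -20) ⇒ equivalent

yes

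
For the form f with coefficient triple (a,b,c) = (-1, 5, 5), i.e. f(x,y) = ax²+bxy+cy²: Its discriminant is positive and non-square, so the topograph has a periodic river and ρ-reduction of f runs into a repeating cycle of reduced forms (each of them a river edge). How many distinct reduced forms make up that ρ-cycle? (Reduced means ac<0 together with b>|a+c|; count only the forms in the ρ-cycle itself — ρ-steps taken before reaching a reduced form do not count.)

D = 45, ⌊√D⌋ = 6
river: ρ → (5,5,-1)
river: ρ → (-1,5,5)
ρ-cycle length = 2 (tail of 0 descent steps not counted)

2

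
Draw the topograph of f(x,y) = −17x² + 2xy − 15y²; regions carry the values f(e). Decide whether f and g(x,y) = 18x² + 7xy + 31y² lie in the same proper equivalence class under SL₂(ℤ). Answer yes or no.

D₁ = -1016, D₂ = -2183
discriminants differ ⇒ not SL₂(ℤ)-equivalent

no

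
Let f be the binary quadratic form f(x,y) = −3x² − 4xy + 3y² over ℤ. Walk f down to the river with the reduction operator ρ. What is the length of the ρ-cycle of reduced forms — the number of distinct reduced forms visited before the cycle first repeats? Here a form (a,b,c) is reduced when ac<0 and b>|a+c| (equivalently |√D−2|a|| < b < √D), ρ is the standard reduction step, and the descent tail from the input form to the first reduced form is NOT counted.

D = 52, ⌊√D⌋ = 7
descent: ρ → (3,4,-3)  [lands on river]
river: ρ → (-3,2,4)
river: ρ → (4,6,-1)
river: ρ → (-1,6,4)
river: ρ → (4,2,-3)
river: ρ → (-3,4,3)
river: ρ → (3,2,-4)
river: ρ → (-4,6,1)
river: ρ → (1,6,-4)
river: ρ → (-4,2,3)
ρ-cycle length = 10 (tail of 1 descent step not counted)

10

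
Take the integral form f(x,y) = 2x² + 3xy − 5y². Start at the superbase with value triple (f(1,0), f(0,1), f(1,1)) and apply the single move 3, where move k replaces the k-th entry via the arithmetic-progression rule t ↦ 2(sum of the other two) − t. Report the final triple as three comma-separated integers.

start (2,-5,0) = (f(1,0),f(0,1),f(1,1))
replace slot 3: 2·(2+(-5)) − 0 = -6 → (2,-5,-6)

2,-5,-6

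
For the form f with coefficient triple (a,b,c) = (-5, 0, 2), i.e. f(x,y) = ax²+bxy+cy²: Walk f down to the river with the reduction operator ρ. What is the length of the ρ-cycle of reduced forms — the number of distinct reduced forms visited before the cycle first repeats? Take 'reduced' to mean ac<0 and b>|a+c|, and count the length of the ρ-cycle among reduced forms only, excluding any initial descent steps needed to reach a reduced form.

D = 40, ⌊√D⌋ = 6
descent: ρ → (2,4,-3)  [lands on river]
river: ρ → (-3,2,3)
river: ρ → (3,4,-2)
river: ρ → (-2,4,3)
river: ρ → (3,2,-3)
river: ρ → (-3,4,2)
ρ-cycle length = 6 (tail of 1 descent step not counted)

6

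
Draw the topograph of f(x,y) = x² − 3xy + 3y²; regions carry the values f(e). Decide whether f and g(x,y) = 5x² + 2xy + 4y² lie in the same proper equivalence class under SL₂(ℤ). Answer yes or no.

D₁ = -3, D₂ = -76
discriminants differ ⇒ not SL₂(ℤ)-equivalent

no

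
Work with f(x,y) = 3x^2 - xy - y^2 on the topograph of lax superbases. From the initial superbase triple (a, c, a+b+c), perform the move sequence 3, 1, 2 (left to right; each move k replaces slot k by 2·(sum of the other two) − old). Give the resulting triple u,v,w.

start (3,-1,1) = (f(1,0),f(0,1),f(1,1))
replace slot 3: 2·(3+(-1)) − 1 = 3 → (3,-1,3)
replace slot 1: 2·((-1)+3) − 3 = 1 → (1,-1,3)
replace slot 2: 2·(1+3) − (-1) = 9 → (1,9,3)

1,9,3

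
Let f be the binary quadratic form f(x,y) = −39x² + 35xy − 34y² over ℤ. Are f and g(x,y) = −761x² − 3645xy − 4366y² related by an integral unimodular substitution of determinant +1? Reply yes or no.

D₁ = -4079, D₂ = -4079
f is negative-definite; reduce −f:
−f: flip: (39,-35,34)→(34,35,39)
−f: translate: b→-33 (≡35 mod 68), so (34,35,39)→(34,-33,38)
−f: reduced (well bottom): (34,-33,38) with a≤c, −a<b≤a
flip sign back: reduced form of f is (-34,33,-38)
g is negative-definite; reduce −g:
−g: translate: b→601 (≡3645 mod 1522), so (761,3645,4366)→(761,601,120)
−g: flip: (761,601,120)→(120,-601,761)
−g: translate: b→119 (≡-601 mod 240), so (120,-601,761)→(120,119,38)
−g: flip: (120,119,38)→(38,-119,120)
−g: translate: b→33 (≡-119 mod 76), so (38,-119,120)→(38,33,34)
−g: flip: (38,33,34)→(34,-33,38)
−g: reduced (well bottom): (34,-33,38) with a≤c, −a<b≤a
flip sign back: reduced form of g is (-34,33,-38)
reduced forms (-34, 33, -38) vs (-34, 33, -38) ⇒ equivalent

yes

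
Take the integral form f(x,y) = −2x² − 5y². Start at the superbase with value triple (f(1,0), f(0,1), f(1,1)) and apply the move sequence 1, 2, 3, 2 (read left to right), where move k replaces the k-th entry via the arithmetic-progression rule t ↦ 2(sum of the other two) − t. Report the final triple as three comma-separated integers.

start (-2,-5,-7) = (f(1,0),f(0,1),f(1,1))
replace slot 1: 2·((-5)+(-7)) − (-2) = -22 → (-22,-5,-7)
replace slot 2: 2·((-22)+(-7)) − (-5) = -53 → (-22,-53,-7)
replace slot 3: 2·((-22)+(-53)) − (-7) = -143 → (-22,-53,-143)
replace slot 2: 2·((-22)+(-143)) − (-53) = -277 → (-22,-277,-143)

-22,-277,-143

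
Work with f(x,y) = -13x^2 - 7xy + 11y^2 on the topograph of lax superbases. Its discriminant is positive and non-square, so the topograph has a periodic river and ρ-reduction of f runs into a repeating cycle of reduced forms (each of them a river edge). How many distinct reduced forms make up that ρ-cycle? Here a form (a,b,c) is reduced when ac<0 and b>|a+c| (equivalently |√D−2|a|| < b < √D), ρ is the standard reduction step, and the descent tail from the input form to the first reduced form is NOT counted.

D = 621, ⌊√D⌋ = 24
descent: ρ → (11,7,-13)  [lands on river]
river: ρ → (-13,19,5)
river: ρ → (5,21,-9)
river: ρ → (-9,15,11)
ρ-cycle length = 4 (tail of 1 descent step not counted)

4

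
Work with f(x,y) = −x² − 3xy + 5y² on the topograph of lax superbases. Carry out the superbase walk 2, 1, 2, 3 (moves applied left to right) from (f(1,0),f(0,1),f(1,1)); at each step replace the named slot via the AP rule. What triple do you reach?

start (-1,5,1) = (f(1,0),f(0,1),f(1,1))
replace slot 2: 2·((-1)+1) − 5 = -5 → (-1,-5,1)
replace slot 1: 2·((-5)+1) − (-1) = -7 → (-7,-5,1)
replace slot 2: 2·((-7)+1) − (-5) = -7 → (-7,-7,1)
replace slot 3: 2·((-7)+(-7)) − 1 = -29 → (-7,-7,-29)

-7,-7,-29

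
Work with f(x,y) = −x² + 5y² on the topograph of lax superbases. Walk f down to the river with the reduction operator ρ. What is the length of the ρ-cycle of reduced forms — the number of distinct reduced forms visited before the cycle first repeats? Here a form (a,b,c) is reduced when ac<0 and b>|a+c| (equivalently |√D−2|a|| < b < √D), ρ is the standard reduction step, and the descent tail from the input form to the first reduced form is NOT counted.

D = 20, ⌊√D⌋ = 4
descent: ρ → (5,0,-1)
descent: ρ → (-1,4,1)  [lands on river]
river: ρ → (1,4,-1)
ρ-cycle length = 2 (tail of 2 descent steps not counted)

2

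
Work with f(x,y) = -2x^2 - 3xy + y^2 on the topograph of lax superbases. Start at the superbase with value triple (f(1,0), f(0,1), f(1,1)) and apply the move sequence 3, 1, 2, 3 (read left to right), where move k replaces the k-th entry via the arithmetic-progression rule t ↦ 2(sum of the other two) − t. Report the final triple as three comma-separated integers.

start (-2,1,-4) = (f(1,0),f(0,1),f(1,1))
replace slot 3: 2·((-2)+1) − (-4) = 2 → (-2,1,2)
replace slot 1: 2·(1+2) − (-2) = 8 → (8,1,2)
replace slot 2: 2·(8+2) − 1 = 19 → (8,19,2)
replace slot 3: 2·(8+19) − 2 = 52 → (8,19,52)

8,19,52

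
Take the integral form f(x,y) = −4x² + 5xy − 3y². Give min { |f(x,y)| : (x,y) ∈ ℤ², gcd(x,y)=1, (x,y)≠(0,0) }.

translate: b→3 (≡-5 mod 8), so (4,-5,3)→(4,3,2)
flip: (4,3,2)→(2,-3,4)
translate: b→1 (≡-3 mod 4), so (2,-3,4)→(2,1,3)
reduced (well bottom): (2,1,3) with a≤c, −a<b≤a
well minimum |f| = |-2| = 2 (negative-definite)

2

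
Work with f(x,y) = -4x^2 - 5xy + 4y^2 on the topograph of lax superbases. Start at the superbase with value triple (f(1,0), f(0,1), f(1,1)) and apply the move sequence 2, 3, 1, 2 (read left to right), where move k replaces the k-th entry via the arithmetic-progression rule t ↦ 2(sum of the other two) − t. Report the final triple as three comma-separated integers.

start (-4,4,-5) = (f(1,0),f(0,1),f(1,1))
replace slot 2: 2·((-4)+(-5)) − 4 = -22 → (-4,-22,-5)
replace slot 3: 2·((-4)+(-22)) − (-5) = -47 → (-4,-22,-47)
replace slot 1: 2·((-22)+(-47)) − (-4) = -134 → (-134,-22,-47)
replace slot 2: 2·((-134)+(-47)) − (-22) = -340 → (-134,-340,-47)

-134,-340,-47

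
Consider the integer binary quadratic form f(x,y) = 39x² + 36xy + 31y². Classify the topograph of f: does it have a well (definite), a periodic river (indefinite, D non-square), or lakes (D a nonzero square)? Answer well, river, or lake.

D = b²−4ac = 36² − 4·39·31 = -3540
D < 0 ⇒ definite ⇒ every region one sign ⇒ single well

well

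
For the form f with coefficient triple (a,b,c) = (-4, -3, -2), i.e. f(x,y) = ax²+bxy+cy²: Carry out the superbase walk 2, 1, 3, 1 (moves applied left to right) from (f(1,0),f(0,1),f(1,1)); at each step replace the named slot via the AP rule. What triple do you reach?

start (-4,-2,-9) = (f(1,0),f(0,1),f(1,1))
replace slot 2: 2·((-4)+(-9)) − (-2) = -24 → (-4,-24,-9)
replace slot 1: 2·((-24)+(-9)) − (-4) = -62 → (-62,-24,-9)
replace slot 3: 2·((-62)+(-24)) − (-9) = -163 → (-62,-24,-163)
replace slot 1: 2·((-24)+(-163)) − (-62) = -312 → (-312,-24,-163)

-312,-24,-163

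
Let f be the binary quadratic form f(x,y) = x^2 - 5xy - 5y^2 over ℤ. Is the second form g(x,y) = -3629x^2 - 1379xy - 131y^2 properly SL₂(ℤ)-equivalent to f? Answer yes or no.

D₁ = 45, D₂ = 45
river cycle of f (length 2): (-5, 5, 1), (1, 5, -5)
river cycle of g (length 2): (1, 5, -5), (-5, 5, 1)
cycles coincide ⇒ equivalent

yes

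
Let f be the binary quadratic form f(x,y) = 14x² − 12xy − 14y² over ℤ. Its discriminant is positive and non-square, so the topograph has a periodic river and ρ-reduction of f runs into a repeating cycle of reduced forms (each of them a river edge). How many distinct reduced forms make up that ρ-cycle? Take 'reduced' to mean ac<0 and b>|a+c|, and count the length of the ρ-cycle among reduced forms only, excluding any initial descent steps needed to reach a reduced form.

D = 928, ⌊√D⌋ = 30
descent: ρ → (-14,12,14)  [lands on river]
river: ρ → (14,16,-12)
river: ρ → (-12,8,18)
river: ρ → (18,28,-2)
river: ρ → (-2,28,18)
river: ρ → (18,8,-12)
river: ρ → (-12,16,14)
river: ρ → (14,12,-14)
river: ρ → (-14,16,12)
river: ρ → (12,8,-18)
river: ρ → (-18,28,2)
river: ρ → (2,28,-18)
river: ρ → (-18,8,12)
river: ρ → (12,16,-14)
ρ-cycle length = 14 (tail of 1 descent step not counted)

14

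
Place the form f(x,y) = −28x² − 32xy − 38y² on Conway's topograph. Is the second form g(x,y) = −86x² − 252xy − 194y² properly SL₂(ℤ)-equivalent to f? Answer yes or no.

D₁ = -3232, D₂ = -3232
f is negative-definite; reduce −f:
−f: translate: b→-24 (≡32 mod 56), so (28,32,38)→(28,-24,34)
−f: reduced (well bottom): (28,-24,34) with a≤c, −a<b≤a
flip sign back: reduced form of f is (-28,24,-34)
g is negative-definite; reduce −g:
−g: translate: b→80 (≡252 mod 172), so (86,252,194)→(86,80,28)
−g: flip: (86,80,28)→(28,-80,86)
−g: translate: b→-24 (≡-80 mod 56), so (28,-80,86)→(28,-24,34)
−g: reduced (well bottom): (28,-24,34) with a≤c, −a<b≤a
flip sign back: reduced form of g is (-28,24,-34)
reduced forms (-28, 24, -34) vs (-28, 24, -34) ⇒ equivalent

yes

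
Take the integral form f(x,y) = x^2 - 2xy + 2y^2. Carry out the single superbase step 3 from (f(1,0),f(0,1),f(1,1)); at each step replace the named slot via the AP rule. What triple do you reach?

start (1,2,1) = (f(1,0),f(0,1),f(1,1))
replace slot 3: 2·(1+2) − 1 = 5 → (1,2,5)

1,2,5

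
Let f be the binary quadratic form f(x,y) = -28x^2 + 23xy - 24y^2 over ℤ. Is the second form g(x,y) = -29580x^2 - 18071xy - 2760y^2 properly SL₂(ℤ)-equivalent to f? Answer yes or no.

D₁ = -2159, D₂ = -2159
f is negative-definite; reduce −f:
−f: flip: (28,-23,24)→(24,23,28)
−f: reduced (well bottom): (24,23,28) with a≤c, −a<b≤a
flip sign back: reduced form of f is (-24,-23,-28)
g is negative-definite; reduce −g:
−g: flip: (29580,18071,2760)→(2760,-18071,29580)
−g: translate: b→-1511 (≡-18071 mod 5520), so (2760,-18071,29580)→(2760,-1511,207)
−g: flip: (2760,-1511,207)→(207,1511,2760)
−g: translate: b→-145 (≡1511 mod 414), so (207,1511,2760)→(207,-145,28)
−g: flip: (207,-145,28)→(28,145,207)
−g: translate: b→-23 (≡145 mod 56), so (28,145,207)→(28,-23,24)
−g: flip: (28,-23,24)→(24,23,28)
−g: reduced (well bottom): (24,23,28) with a≤c, −a<b≤a
flip sign back: reduced form of g is (-24,-23,-28)
reduced forms (-24, -23, -28) vs (-24, -23, -28) ⇒ equivalent

yes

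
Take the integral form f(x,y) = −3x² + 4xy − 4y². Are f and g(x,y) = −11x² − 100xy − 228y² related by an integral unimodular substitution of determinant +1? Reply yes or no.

D₁ = -32, D₂ = -32
f is negative-definite; reduce −f:
−f: translate: b→2 (≡-4 mod 6), so (3,-4,4)→(3,2,3)
−f: reduced (well bottom): (3,2,3) with a≤c, −a<b≤a
flip sign back: reduced form of f is (-3,-2,-3)
g is negative-definite; reduce −g:
−g: translate: b→-10 (≡100 mod 22), so (11,100,228)→(11,-10,3)
−g: flip: (11,-10,3)→(3,10,11)
−g: translate: b→-2 (≡10 mod 6), so (3,10,11)→(3,-2,3)
−g: flip: (3,-2,3)→(3,2,3)
−g: reduced (well bottom): (3,2,3) with a≤c, −a<b≤a
flip sign back: reduced form of g is (-3,-2,-3)
reduced forms (-3, -2, -3) vs (-3, -2, -3) ⇒ equivalent

yes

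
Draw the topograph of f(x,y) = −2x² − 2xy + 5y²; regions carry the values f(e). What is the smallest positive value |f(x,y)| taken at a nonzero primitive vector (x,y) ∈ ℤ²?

descent: ρ → (5,2,-2)
descent: ρ → (-2,6,1)  [lands on river]
river: ρ → (1,6,-2)
closes: descent 2, river 2
min |a| on river = 1

1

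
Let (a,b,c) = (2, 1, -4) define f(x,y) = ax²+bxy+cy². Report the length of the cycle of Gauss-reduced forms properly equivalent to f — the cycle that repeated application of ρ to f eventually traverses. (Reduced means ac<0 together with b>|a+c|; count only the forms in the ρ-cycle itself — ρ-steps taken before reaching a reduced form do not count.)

D = 33, ⌊√D⌋ = 5
descent: ρ → (-4,-1,2)
descent: ρ → (2,5,-1)  [lands on river]
river: ρ → (-1,5,2)
river: ρ → (2,3,-3)
river: ρ → (-3,3,2)
ρ-cycle length = 4 (tail of 2 descent steps not counted)

4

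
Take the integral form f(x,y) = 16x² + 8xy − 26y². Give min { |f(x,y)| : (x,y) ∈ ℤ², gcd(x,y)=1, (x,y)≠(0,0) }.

descent: ρ → (-26,-8,16)
descent: ρ → (16,40,-2)  [lands on river]
river: ρ → (-2,40,16)
river: ρ → (16,24,-18)
river: ρ → (-18,12,22)
river: ρ → (22,32,-8)
river: ρ → (-8,32,22)
river: ρ → (22,12,-18)
river: ρ → (-18,24,16)
closes: descent 2, river 8
min |a| on river = 2

2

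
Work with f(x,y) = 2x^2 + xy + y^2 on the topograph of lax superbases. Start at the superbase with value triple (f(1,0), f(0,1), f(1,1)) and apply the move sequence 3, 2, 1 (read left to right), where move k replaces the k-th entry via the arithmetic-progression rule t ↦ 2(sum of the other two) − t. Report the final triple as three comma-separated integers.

start (2,1,4) = (f(1,0),f(0,1),f(1,1))
replace slot 3: 2·(2+1) − 4 = 2 → (2,1,2)
replace slot 2: 2·(2+2) − 1 = 7 → (2,7,2)
replace slot 1: 2·(7+2) − 2 = 16 → (16,7,2)

16,7,2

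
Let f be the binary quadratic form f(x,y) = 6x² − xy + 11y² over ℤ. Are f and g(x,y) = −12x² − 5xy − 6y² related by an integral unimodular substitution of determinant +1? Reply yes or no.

D₁ = -263, D₂ = -263
f: reduced (well bottom): (6,-1,11) with a≤c, −a<b≤a
g is negative-definite; reduce −g:
−g: flip: (12,5,6)→(6,-5,12)
−g: reduced (well bottom): (6,-5,12) with a≤c, −a<b≤a
flip sign back: reduced form of g is (-6,5,-12)
reduced forms (6, -1, 11) vs (-6, 5, -12) ⇒ inequivalent

no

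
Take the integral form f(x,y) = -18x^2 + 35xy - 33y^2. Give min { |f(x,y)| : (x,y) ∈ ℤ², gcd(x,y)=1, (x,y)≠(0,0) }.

translate: b→1 (≡-35 mod 36), so (18,-35,33)→(18,1,16)
flip: (18,1,16)→(16,-1,18)
reduced (well bottom): (16,-1,18) with a≤c, −a<b≤a
well minimum |f| = |-16| = 16 (negative-definite)

16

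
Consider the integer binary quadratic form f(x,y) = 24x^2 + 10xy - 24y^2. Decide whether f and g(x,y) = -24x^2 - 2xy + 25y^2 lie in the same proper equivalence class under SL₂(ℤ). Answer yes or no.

D₁ = 2404, D₂ = 2404
river cycle of f (length 66): (-24, 38, 10), (10, 42, -16), (-16, 22, 30), (30, 38, -8), (-8, 42, 20), (20, 38, -12), (-12, 34, 26), (26, 18, -20), (-20, 22, 24), (24, 26, -18), … (56 more)
river cycle of g (length 62): (25, 2, -24), (-24, 46, 3), (3, 44, -39), (-39, 34, 8), (8, 46, -9), (-9, 44, 13), (13, 34, -24), (-24, 14, 23), (23, 32, -15), (-15, 28, 27), … (52 more)
cycles differ ⇒ inequivalent

no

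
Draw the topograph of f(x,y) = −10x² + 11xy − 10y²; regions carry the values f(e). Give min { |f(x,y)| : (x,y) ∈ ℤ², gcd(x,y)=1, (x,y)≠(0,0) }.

translate: b→9 (≡-11 mod 20), so (10,-11,10)→(10,9,9)
flip: (10,9,9)→(9,-9,10)
translate: b→9 (≡-9 mod 18), so (9,-9,10)→(9,9,10)
reduced (well bottom): (9,9,10) with a≤c, −a<b≤a
well minimum |f| = |-9| = 9 (negative-definite)

9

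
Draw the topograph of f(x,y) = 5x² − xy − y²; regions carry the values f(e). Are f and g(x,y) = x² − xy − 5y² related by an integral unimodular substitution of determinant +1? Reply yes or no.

D₁ = 21, D₂ = 21
river cycle of f (length 2): (-1, 3, 3), (3, 3, -1)
river cycle of g (length 2): (1, 3, -3), (-3, 3, 1)
cycles differ ⇒ inequivalent

no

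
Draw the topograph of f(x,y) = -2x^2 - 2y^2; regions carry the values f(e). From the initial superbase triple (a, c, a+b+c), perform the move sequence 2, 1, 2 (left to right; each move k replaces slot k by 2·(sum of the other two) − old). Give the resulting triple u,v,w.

start (-2,-2,-4) = (f(1,0),f(0,1),f(1,1))
replace slot 2: 2·((-2)+(-4)) − (-2) = -10 → (-2,-10,-4)
replace slot 1: 2·((-10)+(-4)) − (-2) = -26 → (-26,-10,-4)
replace slot 2: 2·((-26)+(-4)) − (-10) = -50 → (-26,-50,-4)

-26,-50,-4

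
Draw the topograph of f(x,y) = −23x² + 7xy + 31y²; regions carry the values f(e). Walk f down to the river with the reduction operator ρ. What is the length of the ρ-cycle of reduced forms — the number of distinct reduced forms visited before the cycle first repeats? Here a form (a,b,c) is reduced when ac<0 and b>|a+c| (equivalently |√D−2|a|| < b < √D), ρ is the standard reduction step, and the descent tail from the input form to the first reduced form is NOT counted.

D = 2901, ⌊√D⌋ = 53
descent: ρ → (31,-7,-23)
descent: ρ → (-23,53,1)  [lands on river]
river: ρ → (1,53,-23)
river: ρ → (-23,39,15)
river: ρ → (15,51,-5)
river: ρ → (-5,49,25)
river: ρ → (25,51,-3)
river: ρ → (-3,51,25)
river: ρ → (25,49,-5)
river: ρ → (-5,51,15)
river: ρ → (15,39,-23)
ρ-cycle length = 10 (tail of 2 descent steps not counted)

10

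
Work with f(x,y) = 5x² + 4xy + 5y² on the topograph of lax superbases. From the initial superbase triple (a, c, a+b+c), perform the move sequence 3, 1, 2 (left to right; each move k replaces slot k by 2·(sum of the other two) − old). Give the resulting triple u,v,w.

start (5,5,14) = (f(1,0),f(0,1),f(1,1))
replace slot 3: 2·(5+5) − 14 = 6 → (5,5,6)
replace slot 1: 2·(5+6) − 5 = 17 → (17,5,6)
replace slot 2: 2·(17+6) − 5 = 41 → (17,41,6)

17,41,6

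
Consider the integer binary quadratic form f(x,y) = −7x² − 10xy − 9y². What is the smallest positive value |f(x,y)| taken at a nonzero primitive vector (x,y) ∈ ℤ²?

translate: b→-4 (≡10 mod 14), so (7,10,9)→(7,-4,6)
flip: (7,-4,6)→(6,4,7)
reduced (well bottom): (6,4,7) with a≤c, −a<b≤a
well minimum |f| = |-6| = 6 (negative-definite)

6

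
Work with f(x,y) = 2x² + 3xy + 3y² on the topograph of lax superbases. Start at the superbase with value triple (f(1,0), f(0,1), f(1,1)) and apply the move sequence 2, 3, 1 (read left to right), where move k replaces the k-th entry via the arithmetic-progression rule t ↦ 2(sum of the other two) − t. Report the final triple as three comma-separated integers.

start (2,3,8) = (f(1,0),f(0,1),f(1,1))
replace slot 2: 2·(2+8) − 3 = 17 → (2,17,8)
replace slot 3: 2·(2+17) − 8 = 30 → (2,17,30)
replace slot 1: 2·(17+30) − 2 = 92 → (92,17,30)

92,17,30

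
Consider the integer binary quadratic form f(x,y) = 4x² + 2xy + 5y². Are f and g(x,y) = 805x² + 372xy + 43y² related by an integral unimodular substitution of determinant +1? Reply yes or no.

D₁ = -76, D₂ = -76
f: reduced (well bottom): (4,2,5) with a≤c, −a<b≤a
g: flip: (805,372,43)→(43,-372,805)
g: translate: b→-28 (≡-372 mod 86), so (43,-372,805)→(43,-28,5)
g: flip: (43,-28,5)→(5,28,43)
g: translate: b→-2 (≡28 mod 10), so (5,28,43)→(5,-2,4)
g: flip: (5,-2,4)→(4,2,5)
g: reduced (well bottom): (4,2,5) with a≤c, −a<b≤a
reduced forms (4, 2, 5) vs (4, 2, 5) ⇒ equivalent

yes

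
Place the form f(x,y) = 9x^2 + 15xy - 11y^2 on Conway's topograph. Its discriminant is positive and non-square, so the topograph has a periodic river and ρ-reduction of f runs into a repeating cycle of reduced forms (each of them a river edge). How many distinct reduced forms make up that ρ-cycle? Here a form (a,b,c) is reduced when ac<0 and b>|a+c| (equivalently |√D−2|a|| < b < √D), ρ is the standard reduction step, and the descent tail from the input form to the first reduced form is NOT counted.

D = 621, ⌊√D⌋ = 24
river: ρ → (-11,7,13)
river: ρ → (13,19,-5)
river: ρ → (-5,21,9)
river: ρ → (9,15,-11)
ρ-cycle length = 4 (tail of 0 descent steps not counted)

4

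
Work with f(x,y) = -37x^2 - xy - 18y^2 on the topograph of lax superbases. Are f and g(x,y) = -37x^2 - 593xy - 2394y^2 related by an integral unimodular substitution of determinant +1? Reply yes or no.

D₁ = -2663, D₂ = -2663
f is negative-definite; reduce −f:
−f: flip: (37,1,18)→(18,-1,37)
−f: reduced (well bottom): (18,-1,37) with a≤c, −a<b≤a
flip sign back: reduced form of f is (-18,1,-37)
g is negative-definite; reduce −g:
−g: translate: b→1 (≡593 mod 74), so (37,593,2394)→(37,1,18)
−g: flip: (37,1,18)→(18,-1,37)
−g: reduced (well bottom): (18,-1,37) with a≤c, −a<b≤a
flip sign back: reduced form of g is (-18,1,-37)
reduced forms (-18, 1, -37) vs (-18, 1, -37) ⇒ equivalent

yes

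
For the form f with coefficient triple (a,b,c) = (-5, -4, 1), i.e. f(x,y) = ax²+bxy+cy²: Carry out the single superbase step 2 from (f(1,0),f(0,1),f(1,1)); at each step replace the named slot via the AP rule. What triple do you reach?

start (-5,1,-8) = (f(1,0),f(0,1),f(1,1))
replace slot 2: 2·((-5)+(-8)) − 1 = -27 → (-5,-27,-8)

-5,-27,-8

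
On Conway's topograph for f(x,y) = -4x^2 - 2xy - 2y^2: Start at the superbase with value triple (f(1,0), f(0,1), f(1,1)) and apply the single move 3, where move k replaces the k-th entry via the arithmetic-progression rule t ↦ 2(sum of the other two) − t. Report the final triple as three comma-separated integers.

start (-4,-2,-8) = (f(1,0),f(0,1),f(1,1))
replace slot 3: 2·((-4)+(-2)) − (-8) = -4 → (-4,-2,-4)

-4,-2,-4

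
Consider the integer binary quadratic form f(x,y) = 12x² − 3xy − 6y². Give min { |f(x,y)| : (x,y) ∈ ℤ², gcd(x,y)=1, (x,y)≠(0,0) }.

descent: ρ → (-6,15,3)  [lands on river]
river: ρ → (3,15,-6)
river: ρ → (-6,9,9)
river: ρ → (9,9,-6)
closes: descent 1, river 4
min |a| on river = 3

3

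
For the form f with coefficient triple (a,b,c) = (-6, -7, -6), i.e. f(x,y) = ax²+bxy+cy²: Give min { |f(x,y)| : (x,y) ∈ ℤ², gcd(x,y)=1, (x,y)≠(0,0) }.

translate: b→-5 (≡7 mod 12), so (6,7,6)→(6,-5,5)
flip: (6,-5,5)→(5,5,6)
reduced (well bottom): (5,5,6) with a≤c, −a<b≤a
well minimum |f| = |-5| = 5 (negative-definite)

5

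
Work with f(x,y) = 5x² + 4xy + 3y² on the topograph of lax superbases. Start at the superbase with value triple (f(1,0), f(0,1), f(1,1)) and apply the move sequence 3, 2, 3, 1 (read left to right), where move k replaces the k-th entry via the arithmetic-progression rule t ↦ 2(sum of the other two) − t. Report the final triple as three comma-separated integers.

start (5,3,12) = (f(1,0),f(0,1),f(1,1))
replace slot 3: 2·(5+3) − 12 = 4 → (5,3,4)
replace slot 2: 2·(5+4) − 3 = 15 → (5,15,4)
replace slot 3: 2·(5+15) − 4 = 36 → (5,15,36)
replace slot 1: 2·(15+36) − 5 = 97 → (97,15,36)

97,15,36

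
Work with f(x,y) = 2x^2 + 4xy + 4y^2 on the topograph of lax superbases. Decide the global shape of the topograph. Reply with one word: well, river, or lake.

D = b²−4ac = 4² − 4·2·4 = -16
D < 0 ⇒ definite ⇒ every region one sign ⇒ single well

well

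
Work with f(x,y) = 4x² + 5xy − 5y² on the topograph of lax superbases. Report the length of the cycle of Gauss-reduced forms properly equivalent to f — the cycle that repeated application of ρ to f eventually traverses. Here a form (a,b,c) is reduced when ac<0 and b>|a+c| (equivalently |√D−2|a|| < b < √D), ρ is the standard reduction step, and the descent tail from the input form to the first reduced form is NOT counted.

D = 105, ⌊√D⌋ = 10
river: ρ → (-5,5,4)
river: ρ → (4,3,-6)
river: ρ → (-6,9,1)
river: ρ → (1,9,-6)
river: ρ → (-6,3,4)
river: ρ → (4,5,-5)
ρ-cycle length = 6 (tail of 0 descent steps not counted)

6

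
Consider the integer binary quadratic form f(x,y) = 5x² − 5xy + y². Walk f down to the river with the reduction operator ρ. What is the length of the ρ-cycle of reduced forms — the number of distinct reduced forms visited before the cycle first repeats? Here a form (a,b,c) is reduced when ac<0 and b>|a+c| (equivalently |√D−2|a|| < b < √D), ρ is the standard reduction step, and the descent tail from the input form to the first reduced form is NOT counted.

D = 5, ⌊√D⌋ = 2
descent: ρ → (1,1,-1)  [lands on river]
river: ρ → (-1,1,1)
ρ-cycle length = 2 (tail of 1 descent step not counted)

2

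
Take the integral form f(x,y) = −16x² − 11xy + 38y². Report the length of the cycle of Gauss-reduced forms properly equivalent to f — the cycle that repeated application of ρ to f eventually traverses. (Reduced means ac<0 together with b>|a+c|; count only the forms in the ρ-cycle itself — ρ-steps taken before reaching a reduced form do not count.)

D = 2553, ⌊√D⌋ = 50
descent: ρ → (38,11,-16)
descent: ρ → (-16,21,33)  [lands on river]
river: ρ → (33,45,-4)
river: ρ → (-4,43,44)
river: ρ → (44,45,-3)
river: ρ → (-3,45,44)
river: ρ → (44,43,-4)
river: ρ → (-4,45,33)
river: ρ → (33,21,-16)
river: ρ → (-16,43,11)
river: ρ → (11,45,-12)
river: ρ → (-12,27,38)
river: ρ → (38,49,-1)
river: ρ → (-1,49,38)
river: ρ → (38,27,-12)
river: ρ → (-12,45,11)
river: ρ → (11,43,-16)
ρ-cycle length = 16 (tail of 2 descent steps not counted)

16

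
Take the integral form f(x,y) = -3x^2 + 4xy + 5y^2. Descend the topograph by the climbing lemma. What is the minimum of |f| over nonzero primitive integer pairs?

river: ρ → (5,6,-2)
river: ρ → (-2,6,5)
river: ρ → (5,4,-3)
river: ρ → (-3,8,1)
river: ρ → (1,8,-3)
river: ρ → (-3,4,5)
closes: descent 0, river 6
min |a| on river = 1

1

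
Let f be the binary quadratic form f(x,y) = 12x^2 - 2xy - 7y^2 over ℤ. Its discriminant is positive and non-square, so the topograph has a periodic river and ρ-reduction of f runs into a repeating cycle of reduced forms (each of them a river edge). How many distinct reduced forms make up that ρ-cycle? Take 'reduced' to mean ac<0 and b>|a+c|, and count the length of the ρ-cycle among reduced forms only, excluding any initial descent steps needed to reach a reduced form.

D = 340, ⌊√D⌋ = 18
descent: ρ → (-7,16,3)  [lands on river]
river: ρ → (3,14,-12)
river: ρ → (-12,10,5)
river: ρ → (5,10,-12)
river: ρ → (-12,14,3)
river: ρ → (3,16,-7)
river: ρ → (-7,12,7)
river: ρ → (7,16,-3)
river: ρ → (-3,14,12)
river: ρ → (12,10,-5)
river: ρ → (-5,10,12)
river: ρ → (12,14,-3)
river: ρ → (-3,16,7)
river: ρ → (7,12,-7)
ρ-cycle length = 14 (tail of 1 descent step not counted)

14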